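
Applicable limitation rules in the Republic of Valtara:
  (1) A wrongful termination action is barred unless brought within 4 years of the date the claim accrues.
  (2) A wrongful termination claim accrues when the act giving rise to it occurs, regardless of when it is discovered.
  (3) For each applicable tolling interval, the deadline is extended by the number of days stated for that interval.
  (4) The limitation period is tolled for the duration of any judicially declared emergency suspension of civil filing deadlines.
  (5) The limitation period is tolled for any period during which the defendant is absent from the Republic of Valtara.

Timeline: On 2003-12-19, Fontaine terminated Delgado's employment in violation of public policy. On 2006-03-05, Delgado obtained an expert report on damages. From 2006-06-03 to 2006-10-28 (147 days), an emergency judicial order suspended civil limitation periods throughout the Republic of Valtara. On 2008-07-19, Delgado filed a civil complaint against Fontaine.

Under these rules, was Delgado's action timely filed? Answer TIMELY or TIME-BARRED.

TIME-BARRED

The limitation period began to run on 2003-12-19.
The untolled deadline — 4 years after 2003-12-19 — is 2007-12-19.
The emergency suspension of filing deadlines from 2006-06-03 to 2006-10-28 tolled the period for 147 days, extending the deadline to 2008-05-14.
The other events in the timeline have no effect on the limitation period under the stated rules.
Filing on 2008-07-19 missed the 2008-05-14 deadline — the action is time-barred.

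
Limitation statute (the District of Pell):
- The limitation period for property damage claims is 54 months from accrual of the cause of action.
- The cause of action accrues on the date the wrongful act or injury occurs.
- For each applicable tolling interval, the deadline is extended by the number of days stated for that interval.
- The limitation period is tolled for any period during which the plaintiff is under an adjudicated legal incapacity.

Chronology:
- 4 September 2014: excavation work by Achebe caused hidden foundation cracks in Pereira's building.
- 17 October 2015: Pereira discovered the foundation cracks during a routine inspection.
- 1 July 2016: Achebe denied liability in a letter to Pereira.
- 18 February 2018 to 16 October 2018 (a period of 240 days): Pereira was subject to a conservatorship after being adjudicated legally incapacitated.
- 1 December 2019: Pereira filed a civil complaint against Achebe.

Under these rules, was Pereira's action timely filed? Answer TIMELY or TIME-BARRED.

TIME-BARRED

Because the rule ties accrual to occurrence, the claim accrued on 4 September 2014, not on the 17 October 2015 discovery date.
54 months from 4 September 2014 is 4 March 2019.
Because the plaintiff's legal incapacity ran from 18 February 2018 to 16 October 2018, the deadline is extended by 240 days to 30 October 2019.
The other events in the timeline have no effect on the limitation period under the stated rules.
The 1 December 2019 filing falls after the 30 October 2019 deadline; the claim is time-barred.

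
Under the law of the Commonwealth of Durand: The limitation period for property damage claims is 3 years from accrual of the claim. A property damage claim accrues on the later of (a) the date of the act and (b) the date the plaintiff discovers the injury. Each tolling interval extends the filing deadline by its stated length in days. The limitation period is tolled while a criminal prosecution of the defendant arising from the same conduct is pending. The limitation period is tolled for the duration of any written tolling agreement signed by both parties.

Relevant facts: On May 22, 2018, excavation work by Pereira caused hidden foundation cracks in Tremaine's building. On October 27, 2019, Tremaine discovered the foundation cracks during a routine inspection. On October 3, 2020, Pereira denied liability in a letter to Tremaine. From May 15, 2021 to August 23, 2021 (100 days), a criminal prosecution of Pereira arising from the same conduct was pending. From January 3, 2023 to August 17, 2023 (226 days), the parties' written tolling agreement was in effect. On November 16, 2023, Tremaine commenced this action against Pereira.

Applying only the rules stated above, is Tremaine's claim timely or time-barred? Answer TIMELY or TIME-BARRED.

TIME-BARRED

Because discovery on October 27, 2019 post-dates the May 22, 2018 act, accrual under the later-of rule falls on October 27, 2019.
3 years from October 27, 2019 is October 27, 2022.
Because the pending criminal prosecution ran from May 15, 2021 to August 23, 2021, the deadline is extended by 100 days to February 4, 2023.
The period was tolled for 226 days by the written tolling agreement (January 3, 2023 to August 17, 2023), pushing the deadline to September 18, 2023.
None of the other events listed affects the running of the period under the stated rules.
Filing on November 16, 2023 missed the September 18, 2023 deadline — the action is time-barred.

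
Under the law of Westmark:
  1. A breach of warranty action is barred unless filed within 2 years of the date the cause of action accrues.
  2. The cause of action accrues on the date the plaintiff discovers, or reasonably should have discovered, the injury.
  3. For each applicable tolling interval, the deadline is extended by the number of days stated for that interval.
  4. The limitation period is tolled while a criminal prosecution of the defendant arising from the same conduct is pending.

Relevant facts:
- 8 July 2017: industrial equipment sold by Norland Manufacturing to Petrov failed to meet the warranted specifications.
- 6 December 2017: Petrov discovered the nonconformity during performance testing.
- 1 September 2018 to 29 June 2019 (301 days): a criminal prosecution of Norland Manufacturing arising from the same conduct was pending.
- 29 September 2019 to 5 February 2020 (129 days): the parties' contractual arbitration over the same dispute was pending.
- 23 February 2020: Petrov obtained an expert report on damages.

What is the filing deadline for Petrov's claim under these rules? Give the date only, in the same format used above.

2 October 2020

The claim did not accrue until Petrov discovered the injury on 6 December 2017; the 8 July 2017 act date does not start the clock under the stated rule.
2 years from 6 December 2017 is 6 December 2019.
The pending criminal prosecution from 1 September 2018 to 29 June 2019 tolled the period for 301 days, extending the deadline to 2 October 2020.
No stated provision tolls the period for a pending arbitration, so the interval from 29 September 2019 to 5 February 2020 has no effect on the deadline.
The other events in the timeline have no effect on the limitation period under the stated rules.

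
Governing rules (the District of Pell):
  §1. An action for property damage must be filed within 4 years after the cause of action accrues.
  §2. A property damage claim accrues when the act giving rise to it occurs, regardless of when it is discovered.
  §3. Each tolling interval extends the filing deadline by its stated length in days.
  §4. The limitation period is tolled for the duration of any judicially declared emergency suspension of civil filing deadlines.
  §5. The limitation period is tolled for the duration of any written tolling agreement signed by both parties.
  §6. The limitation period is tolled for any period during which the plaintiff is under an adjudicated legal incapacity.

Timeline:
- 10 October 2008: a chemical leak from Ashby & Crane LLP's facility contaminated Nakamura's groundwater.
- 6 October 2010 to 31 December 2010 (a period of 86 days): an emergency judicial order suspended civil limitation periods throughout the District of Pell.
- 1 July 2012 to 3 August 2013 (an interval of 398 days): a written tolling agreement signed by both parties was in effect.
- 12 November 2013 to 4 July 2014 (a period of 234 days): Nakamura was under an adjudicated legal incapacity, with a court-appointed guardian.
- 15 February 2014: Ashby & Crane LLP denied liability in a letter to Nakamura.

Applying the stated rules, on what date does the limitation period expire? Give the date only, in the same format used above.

28 September 2014

The limitation period began to run on 10 October 2008.
4 years from 10 October 2008 is 10 October 2012.
Because the emergency suspension of filing deadlines ran from 6 October 2010 to 31 December 2010, the deadline is extended by 86 days to 4 January 2013.
The period was tolled for 398 days by the written tolling agreement (1 July 2012 to 3 August 2013), pushing the deadline to 6 February 2014.
The period was tolled for 234 days by the plaintiff's legal incapacity (12 November 2013 to 4 July 2014), pushing the deadline to 28 September 2014.
None of the other events listed affects the running of the period under the stated rules.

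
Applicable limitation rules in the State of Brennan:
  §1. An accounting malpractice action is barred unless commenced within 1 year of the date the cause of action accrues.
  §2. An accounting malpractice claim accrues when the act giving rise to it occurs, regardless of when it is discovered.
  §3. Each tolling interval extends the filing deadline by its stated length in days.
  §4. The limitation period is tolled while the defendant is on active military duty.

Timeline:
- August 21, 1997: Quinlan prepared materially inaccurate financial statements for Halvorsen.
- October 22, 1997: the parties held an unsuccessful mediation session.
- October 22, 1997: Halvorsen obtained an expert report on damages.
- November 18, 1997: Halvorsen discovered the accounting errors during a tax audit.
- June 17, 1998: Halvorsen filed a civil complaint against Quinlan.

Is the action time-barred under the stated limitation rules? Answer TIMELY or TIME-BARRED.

TIMELY

The claim accrued on August 21, 1997, when the wrongful act occurred; under the stated occurrence rule the November 18, 1997 discovery does not delay accrual.
Adding the 1 year base period to August 21, 1997 gives a deadline of August 21, 1998, before any tolling.
The other events in the timeline have no effect on the limitation period under the stated rules.
The June 17, 1998 filing precedes the August 21, 1998 deadline; the claim is timely.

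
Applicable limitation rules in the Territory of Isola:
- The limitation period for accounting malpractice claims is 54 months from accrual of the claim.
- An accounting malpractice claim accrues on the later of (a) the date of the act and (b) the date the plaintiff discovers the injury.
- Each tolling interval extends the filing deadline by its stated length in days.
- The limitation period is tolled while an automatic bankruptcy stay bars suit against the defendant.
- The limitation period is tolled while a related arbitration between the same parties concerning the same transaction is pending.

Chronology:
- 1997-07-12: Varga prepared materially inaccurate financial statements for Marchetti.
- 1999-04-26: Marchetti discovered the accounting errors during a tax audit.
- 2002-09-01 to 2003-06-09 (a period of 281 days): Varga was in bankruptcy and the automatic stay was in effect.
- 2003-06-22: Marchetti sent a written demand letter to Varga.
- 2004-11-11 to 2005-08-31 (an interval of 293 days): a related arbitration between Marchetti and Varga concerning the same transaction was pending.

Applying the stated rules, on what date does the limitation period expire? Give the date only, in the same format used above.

Because discovery on 1999-04-26 post-dates the 1997-07-12 act, accrual under the later-of rule falls on 1999-04-26.
The untolled deadline — 54 months after 1999-04-26 — is 2003-10-26.
The period was tolled for 281 days by the automatic bankruptcy stay (2002-09-01 to 2003-06-09), pushing the deadline to 2004-08-02.
The pending related arbitration from 2004-11-11 to 2005-08-31 began after the period had already run on 2004-08-02, so it has no tolling effect.
None of the other events listed affects the running of the period under the stated rules.

2004-08-02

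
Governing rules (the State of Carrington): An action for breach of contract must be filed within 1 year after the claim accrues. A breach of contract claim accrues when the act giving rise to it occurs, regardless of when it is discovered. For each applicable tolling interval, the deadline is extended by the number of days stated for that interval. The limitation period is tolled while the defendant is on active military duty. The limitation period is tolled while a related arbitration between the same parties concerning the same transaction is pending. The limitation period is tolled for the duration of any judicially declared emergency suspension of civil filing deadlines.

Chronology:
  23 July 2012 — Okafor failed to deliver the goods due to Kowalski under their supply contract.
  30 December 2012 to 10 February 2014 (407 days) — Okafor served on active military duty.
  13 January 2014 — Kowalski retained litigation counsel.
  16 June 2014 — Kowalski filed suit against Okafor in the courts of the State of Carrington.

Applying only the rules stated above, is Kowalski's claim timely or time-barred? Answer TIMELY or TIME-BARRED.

The claim accrued on 23 July 2012, the date of the act.
The untolled deadline — 1 year after 23 July 2012 — is 23 July 2013.
Because the defendant's active military service ran from 30 December 2012 to 10 February 2014, the deadline is extended by 407 days to 3 September 2014.
None of the other events listed affects the running of the period under the stated rules.
Kowalski filed on 16 June 2014, before the 3 September 2014 deadline, so the action is timely.

TIMELY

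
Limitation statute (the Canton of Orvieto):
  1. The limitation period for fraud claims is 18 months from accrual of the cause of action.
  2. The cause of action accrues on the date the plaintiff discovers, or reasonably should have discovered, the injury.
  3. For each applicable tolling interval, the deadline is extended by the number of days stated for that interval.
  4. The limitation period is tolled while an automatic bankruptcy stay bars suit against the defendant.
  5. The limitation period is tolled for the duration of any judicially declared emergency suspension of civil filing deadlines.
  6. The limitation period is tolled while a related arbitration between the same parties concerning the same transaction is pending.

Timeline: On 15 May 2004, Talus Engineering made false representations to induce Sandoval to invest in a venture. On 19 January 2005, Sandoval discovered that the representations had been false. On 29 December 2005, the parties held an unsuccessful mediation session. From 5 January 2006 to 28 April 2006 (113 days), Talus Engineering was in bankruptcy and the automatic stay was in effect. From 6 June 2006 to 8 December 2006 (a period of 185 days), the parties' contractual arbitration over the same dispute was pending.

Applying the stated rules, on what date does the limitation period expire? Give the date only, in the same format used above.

13 May 2007

Under the discovery rule, the claim accrued on 19 January 2005, when Sandoval discovered the injury — not on the 15 May 2004 date of the underlying act.
18 months from 19 January 2005 is 19 July 2006.
The period was tolled for 113 days by the automatic bankruptcy stay (5 January 2006 to 28 April 2006), pushing the deadline to 9 November 2006.
Because the pending related arbitration ran from 6 June 2006 to 8 December 2006, the deadline is extended by 185 days to 13 May 2007.
Nothing else in the chronology tolls or restarts the period.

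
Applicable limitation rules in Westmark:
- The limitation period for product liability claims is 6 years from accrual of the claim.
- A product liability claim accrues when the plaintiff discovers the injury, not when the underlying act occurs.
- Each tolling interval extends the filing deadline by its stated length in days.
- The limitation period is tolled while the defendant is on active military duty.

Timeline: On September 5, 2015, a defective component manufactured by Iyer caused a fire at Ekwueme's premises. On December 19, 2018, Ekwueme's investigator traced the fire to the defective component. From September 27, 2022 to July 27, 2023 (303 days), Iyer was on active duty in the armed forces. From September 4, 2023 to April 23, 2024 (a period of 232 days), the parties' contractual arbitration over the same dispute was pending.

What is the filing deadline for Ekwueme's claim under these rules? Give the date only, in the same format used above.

October 18, 2025

Under the discovery rule, the claim accrued on December 19, 2018, when Ekwueme discovered the injury — not on the September 5, 2015 date of the underlying act.
The untolled deadline — 6 years after December 19, 2018 — is December 19, 2024.
The defendant's active military service from September 27, 2022 to July 27, 2023 tolled the period for 303 days, extending the deadline to October 18, 2025.
Although a pending arbitration ran from September 4, 2023 to April 23, 2024, the stated rules do not make that a tolling event, so it is disregarded.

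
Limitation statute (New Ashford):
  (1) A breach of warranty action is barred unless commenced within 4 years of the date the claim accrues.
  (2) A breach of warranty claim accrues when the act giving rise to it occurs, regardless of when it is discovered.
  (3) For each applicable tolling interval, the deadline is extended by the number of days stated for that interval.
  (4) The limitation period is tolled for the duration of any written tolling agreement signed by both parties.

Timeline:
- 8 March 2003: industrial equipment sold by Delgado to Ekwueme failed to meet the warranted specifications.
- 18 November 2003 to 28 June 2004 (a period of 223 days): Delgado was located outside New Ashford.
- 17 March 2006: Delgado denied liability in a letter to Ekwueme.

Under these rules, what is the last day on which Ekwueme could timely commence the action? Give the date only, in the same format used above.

8 March 2007

The claim accrued on 8 March 2003, the date of the act.
The untolled deadline — 4 years after 8 March 2003 — is 8 March 2007.
The defendant's absence from the jurisdiction from 18 November 2003 to 28 June 2004 does not toll the period, because no stated rule makes the defendant's absence a tolling event.
None of the other events listed affects the running of the period under the stated rules.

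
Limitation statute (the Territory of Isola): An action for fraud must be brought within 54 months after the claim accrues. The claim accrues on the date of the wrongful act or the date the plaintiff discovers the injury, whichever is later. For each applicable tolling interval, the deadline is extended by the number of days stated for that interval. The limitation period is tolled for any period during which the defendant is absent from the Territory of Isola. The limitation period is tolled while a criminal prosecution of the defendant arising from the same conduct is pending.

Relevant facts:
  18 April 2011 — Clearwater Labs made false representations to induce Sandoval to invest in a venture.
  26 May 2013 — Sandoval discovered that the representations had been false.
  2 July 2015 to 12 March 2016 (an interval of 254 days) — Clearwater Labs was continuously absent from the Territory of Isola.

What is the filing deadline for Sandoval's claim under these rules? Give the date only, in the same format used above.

Taking the later of the act (18 April 2011) and discovery (26 May 2013), the claim accrued on 26 May 2013.
The untolled deadline — 54 months after 26 May 2013 — is 26 November 2017.
The period was tolled for 254 days by the defendant's absence from the jurisdiction (2 July 2015 to 12 March 2016), pushing the deadline to 7 August 2018.

7 August 2018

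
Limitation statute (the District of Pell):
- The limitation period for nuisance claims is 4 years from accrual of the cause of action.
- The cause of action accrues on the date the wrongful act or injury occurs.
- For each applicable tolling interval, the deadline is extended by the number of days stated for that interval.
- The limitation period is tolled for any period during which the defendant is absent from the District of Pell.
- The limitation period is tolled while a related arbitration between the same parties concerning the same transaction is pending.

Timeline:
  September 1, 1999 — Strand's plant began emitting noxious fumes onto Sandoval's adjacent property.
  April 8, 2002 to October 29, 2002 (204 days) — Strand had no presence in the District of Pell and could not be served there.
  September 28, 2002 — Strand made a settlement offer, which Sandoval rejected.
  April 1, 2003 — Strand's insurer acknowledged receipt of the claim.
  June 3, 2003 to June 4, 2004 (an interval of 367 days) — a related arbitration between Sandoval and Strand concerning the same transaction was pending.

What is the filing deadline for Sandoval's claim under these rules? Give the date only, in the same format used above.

The cause of action accrued on September 1, 1999, the date of the act.
The untolled deadline — 4 years after September 1, 1999 — is September 1, 2003.
Because the defendant's absence from the jurisdiction ran from April 8, 2002 to October 29, 2002, the deadline is extended by 204 days to March 23, 2004.
The pending related arbitration from June 3, 2003 to June 4, 2004 tolled the period for 367 days, extending the deadline to March 25, 2005.
The other events in the timeline have no effect on the limitation period under the stated rules.

March 25, 2005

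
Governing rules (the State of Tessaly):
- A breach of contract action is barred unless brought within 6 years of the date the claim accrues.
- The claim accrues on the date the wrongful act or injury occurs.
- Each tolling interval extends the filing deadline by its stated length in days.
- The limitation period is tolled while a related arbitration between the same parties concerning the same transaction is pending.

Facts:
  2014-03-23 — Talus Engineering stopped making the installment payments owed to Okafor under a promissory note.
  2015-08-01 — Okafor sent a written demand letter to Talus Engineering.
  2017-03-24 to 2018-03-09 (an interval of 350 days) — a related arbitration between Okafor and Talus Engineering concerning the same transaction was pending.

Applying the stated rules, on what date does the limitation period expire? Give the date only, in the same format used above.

2021-03-08

The claim accrued on 2014-03-23, when the wrongful act occurred.
6 years from 2014-03-23 is 2020-03-23.
Because the pending related arbitration ran from 2017-03-24 to 2018-03-09, the deadline is extended by 350 days to 2021-03-08.
Nothing else in the chronology tolls or restarts the period.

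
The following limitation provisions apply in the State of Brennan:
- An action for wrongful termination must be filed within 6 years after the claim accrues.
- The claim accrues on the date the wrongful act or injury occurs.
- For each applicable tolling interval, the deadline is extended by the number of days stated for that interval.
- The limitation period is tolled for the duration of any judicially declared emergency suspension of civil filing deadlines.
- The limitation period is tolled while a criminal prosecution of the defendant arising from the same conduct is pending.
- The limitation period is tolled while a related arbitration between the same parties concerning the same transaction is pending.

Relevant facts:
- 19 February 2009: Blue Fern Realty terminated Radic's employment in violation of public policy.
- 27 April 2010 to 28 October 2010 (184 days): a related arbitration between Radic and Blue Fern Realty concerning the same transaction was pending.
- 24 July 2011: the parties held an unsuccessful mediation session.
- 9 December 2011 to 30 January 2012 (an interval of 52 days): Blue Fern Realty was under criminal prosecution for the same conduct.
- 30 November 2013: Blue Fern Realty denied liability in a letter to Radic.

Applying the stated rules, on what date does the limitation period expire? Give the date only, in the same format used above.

The claim accrued on 19 February 2009, when the wrongful act occurred.
6 years from 19 February 2009 is 19 February 2015.
The period was tolled for 184 days by the pending related arbitration (27 April 2010 to 28 October 2010), pushing the deadline to 22 August 2015.
The period was tolled for 52 days by the pending criminal prosecution (9 December 2011 to 30 January 2012), pushing the deadline to 13 October 2015.
The other events in the timeline have no effect on the limitation period under the stated rules.

13 October 2015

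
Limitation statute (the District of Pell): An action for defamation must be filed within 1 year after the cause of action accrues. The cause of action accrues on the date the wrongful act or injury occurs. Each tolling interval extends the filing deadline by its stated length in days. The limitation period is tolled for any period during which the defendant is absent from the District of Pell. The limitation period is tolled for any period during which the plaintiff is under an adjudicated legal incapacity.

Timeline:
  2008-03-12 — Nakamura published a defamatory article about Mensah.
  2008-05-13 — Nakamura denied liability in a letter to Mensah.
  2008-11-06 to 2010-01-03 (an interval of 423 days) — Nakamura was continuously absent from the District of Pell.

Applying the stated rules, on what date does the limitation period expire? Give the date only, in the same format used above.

The claim accrued on 2008-03-12, when the wrongful act occurred.
1 year from 2008-03-12 is 2009-03-12.
The period was tolled for 423 days by the defendant's absence from the jurisdiction (2008-11-06 to 2010-01-03), pushing the deadline to 2010-05-09.
The other events in the timeline have no effect on the limitation period under the stated rules.

2010-05-09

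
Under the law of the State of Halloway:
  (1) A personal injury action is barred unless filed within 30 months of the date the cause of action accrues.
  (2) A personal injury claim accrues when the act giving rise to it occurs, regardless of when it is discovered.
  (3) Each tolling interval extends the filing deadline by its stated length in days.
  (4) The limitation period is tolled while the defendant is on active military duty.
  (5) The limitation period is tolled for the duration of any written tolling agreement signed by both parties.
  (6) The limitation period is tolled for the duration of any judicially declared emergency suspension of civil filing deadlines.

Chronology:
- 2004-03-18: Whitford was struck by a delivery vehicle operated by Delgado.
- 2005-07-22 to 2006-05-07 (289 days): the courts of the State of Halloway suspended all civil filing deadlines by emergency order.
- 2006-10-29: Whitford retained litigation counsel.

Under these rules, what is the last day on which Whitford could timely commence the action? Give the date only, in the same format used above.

2007-07-04

The limitation period began to run on 2004-03-18.
The untolled deadline — 30 months after 2004-03-18 — is 2006-09-18.
The period was tolled for 289 days by the emergency suspension of filing deadlines (2005-07-22 to 2006-05-07), pushing the deadline to 2007-07-04.
Nothing else in the chronology tolls or restarts the period.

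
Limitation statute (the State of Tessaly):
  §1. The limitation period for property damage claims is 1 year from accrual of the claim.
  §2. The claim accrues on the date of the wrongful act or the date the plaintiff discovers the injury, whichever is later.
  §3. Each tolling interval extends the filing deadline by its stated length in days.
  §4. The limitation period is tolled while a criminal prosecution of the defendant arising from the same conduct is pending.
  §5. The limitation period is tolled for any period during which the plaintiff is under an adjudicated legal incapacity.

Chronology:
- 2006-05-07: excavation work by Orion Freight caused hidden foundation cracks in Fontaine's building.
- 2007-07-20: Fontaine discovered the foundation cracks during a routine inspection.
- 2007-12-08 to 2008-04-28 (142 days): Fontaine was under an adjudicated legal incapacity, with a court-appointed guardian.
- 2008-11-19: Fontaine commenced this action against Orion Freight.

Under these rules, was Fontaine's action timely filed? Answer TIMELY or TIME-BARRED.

TIMELY

Because discovery on 2007-07-20 post-dates the 2006-05-07 act, accrual under the later-of rule falls on 2007-07-20.
The untolled deadline — 1 year after 2007-07-20 — is 2008-07-20.
Because the plaintiff's legal incapacity ran from 2007-12-08 to 2008-04-28, the deadline is extended by 142 days to 2008-12-09.
Fontaine filed on 2008-11-19, before the 2008-12-09 deadline, so the action is timely.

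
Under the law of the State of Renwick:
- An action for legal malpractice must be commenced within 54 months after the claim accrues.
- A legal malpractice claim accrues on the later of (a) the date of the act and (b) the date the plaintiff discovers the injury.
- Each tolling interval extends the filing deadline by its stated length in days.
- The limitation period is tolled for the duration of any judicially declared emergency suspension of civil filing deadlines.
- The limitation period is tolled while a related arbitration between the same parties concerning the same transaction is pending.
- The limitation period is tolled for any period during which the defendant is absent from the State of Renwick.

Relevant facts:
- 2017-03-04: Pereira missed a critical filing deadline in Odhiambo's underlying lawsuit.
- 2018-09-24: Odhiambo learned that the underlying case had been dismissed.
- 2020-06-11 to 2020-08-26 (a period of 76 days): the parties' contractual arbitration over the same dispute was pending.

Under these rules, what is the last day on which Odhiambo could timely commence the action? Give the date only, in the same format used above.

2023-06-08

Taking the later of the act (2017-03-04) and discovery (2018-09-24), the claim accrued on 2018-09-24.
The untolled deadline — 54 months after 2018-09-24 — is 2023-03-24.
Because the pending related arbitration ran from 2020-06-11 to 2020-08-26, the deadline is extended by 76 days to 2023-06-08.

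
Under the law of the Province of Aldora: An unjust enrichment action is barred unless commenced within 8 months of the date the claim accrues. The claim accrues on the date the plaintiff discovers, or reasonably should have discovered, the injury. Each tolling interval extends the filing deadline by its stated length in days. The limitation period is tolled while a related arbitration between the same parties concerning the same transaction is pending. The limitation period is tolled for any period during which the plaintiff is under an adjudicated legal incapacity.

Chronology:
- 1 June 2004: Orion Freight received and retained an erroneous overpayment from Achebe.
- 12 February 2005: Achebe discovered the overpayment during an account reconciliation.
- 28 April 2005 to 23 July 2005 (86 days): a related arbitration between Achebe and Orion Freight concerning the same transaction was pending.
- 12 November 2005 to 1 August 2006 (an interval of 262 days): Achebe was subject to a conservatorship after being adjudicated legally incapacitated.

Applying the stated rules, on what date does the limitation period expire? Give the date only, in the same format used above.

Under the discovery rule, the claim accrued on 12 February 2005, when Achebe discovered the injury — not on the 1 June 2004 date of the underlying act.
The untolled deadline — 8 months after 12 February 2005 — is 12 October 2005.
The period was tolled for 86 days by the pending related arbitration (28 April 2005 to 23 July 2005), pushing the deadline to 6 January 2006.
The period was tolled for 262 days by the plaintiff's legal incapacity (12 November 2005 to 1 August 2006), pushing the deadline to 25 September 2006.

25 September 2006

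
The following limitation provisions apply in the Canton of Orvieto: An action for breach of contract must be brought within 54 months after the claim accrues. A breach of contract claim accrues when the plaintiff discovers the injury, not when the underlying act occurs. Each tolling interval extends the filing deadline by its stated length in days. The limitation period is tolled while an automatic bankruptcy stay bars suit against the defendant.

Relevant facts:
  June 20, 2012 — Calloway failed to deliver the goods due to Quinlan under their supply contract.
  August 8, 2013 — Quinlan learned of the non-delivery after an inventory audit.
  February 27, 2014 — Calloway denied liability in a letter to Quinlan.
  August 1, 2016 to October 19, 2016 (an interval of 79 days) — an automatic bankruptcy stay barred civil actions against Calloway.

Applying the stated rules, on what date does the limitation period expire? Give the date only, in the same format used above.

April 28, 2018

Under the discovery rule, the claim accrued on August 8, 2013, when Quinlan discovered the injury — not on the June 20, 2012 date of the underlying act.
The untolled deadline — 54 months after August 8, 2013 — is February 8, 2018.
Because the automatic bankruptcy stay ran from August 1, 2016 to October 19, 2016, the deadline is extended by 79 days to April 28, 2018.
None of the other events listed affects the running of the period under the stated rules.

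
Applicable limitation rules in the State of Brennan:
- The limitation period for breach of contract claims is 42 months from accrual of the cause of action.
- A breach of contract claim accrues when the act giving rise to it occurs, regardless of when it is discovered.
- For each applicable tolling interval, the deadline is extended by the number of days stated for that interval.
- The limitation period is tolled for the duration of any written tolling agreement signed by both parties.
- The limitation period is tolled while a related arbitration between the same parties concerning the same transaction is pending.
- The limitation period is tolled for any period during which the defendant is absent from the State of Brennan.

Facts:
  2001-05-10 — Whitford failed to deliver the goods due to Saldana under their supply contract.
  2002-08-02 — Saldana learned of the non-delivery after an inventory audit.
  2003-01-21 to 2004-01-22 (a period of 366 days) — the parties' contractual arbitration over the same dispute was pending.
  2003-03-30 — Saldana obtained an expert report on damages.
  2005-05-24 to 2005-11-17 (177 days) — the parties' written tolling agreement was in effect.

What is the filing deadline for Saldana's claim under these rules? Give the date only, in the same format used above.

2006-05-07

Accrual is governed by the date of the act, so the period began to run on 2001-05-10; the later discovery on 2002-08-02 is irrelevant under the stated rule.
42 months from 2001-05-10 is 2004-11-10.
Because the pending related arbitration ran from 2003-01-21 to 2004-01-22, the deadline is extended by 366 days to 2005-11-11.
The written tolling agreement from 2005-05-24 to 2005-11-17 tolled the period for 177 days, extending the deadline to 2006-05-07.
None of the other events listed affects the running of the period under the stated rules.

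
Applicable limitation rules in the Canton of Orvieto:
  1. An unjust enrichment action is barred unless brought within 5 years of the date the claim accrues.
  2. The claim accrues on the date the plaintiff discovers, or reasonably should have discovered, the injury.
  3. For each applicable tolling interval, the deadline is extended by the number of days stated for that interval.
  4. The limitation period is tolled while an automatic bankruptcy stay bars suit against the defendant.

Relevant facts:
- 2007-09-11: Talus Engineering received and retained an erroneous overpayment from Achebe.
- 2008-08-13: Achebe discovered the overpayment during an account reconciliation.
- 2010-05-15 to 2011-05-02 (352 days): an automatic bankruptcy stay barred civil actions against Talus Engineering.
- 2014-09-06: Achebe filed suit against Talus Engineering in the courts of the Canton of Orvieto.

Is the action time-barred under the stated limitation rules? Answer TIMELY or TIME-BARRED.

TIME-BARRED

Under the discovery rule, the claim accrued on 2008-08-13, when Achebe discovered the injury — not on the 2007-09-11 date of the underlying act.
The untolled deadline — 5 years after 2008-08-13 — is 2013-08-13.
The period was tolled for 352 days by the automatic bankruptcy stay (2010-05-15 to 2011-05-02), pushing the deadline to 2014-07-31.
Achebe filed on 2014-09-06, after the 2014-07-31 deadline, so the action is time-barred.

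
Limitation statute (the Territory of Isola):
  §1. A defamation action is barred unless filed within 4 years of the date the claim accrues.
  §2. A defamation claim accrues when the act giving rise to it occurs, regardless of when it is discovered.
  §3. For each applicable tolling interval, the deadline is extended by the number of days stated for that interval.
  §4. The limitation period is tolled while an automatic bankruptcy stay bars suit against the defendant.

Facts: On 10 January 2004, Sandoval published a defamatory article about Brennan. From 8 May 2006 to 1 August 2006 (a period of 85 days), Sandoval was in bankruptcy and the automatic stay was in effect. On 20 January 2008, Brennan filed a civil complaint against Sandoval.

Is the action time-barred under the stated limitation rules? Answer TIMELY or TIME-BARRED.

TIMELY

The claim accrued on 10 January 2004, the date of the act.
4 years from 10 January 2004 is 10 January 2008.
The period was tolled for 85 days by the automatic bankruptcy stay (8 May 2006 to 1 August 2006), pushing the deadline to 4 April 2008.
Brennan filed on 20 January 2008, before the 4 April 2008 deadline, so the action is timely.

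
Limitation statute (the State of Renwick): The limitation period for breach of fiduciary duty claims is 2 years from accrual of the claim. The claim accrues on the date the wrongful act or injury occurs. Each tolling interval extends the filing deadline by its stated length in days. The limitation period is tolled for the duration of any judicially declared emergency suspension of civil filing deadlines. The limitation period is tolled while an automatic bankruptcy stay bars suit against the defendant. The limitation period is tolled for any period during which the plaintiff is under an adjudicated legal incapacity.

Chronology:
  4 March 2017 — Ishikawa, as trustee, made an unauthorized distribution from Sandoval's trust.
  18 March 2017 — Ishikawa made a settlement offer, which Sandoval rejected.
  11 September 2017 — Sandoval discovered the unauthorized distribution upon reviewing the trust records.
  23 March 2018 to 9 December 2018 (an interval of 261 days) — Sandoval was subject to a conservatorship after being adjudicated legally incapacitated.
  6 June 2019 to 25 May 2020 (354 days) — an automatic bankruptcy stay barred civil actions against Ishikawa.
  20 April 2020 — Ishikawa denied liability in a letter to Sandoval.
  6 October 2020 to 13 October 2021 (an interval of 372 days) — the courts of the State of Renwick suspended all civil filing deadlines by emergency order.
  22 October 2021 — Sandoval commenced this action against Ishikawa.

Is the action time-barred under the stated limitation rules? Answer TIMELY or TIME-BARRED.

TIMELY

Accrual is governed by the date of the act, so the period began to run on 4 March 2017; the later discovery on 11 September 2017 is irrelevant under the stated rule.
Adding the 2 years base period to 4 March 2017 gives a deadline of 4 March 2019, before any tolling.
Because the plaintiff's legal incapacity ran from 23 March 2018 to 9 December 2018, the deadline is extended by 261 days to 20 November 2019.
The period was tolled for 354 days by the automatic bankruptcy stay (6 June 2019 to 25 May 2020), pushing the deadline to 8 November 2020.
The period was tolled for 372 days by the emergency suspension of filing deadlines (6 October 2020 to 13 October 2021), pushing the deadline to 15 November 2021.
The other events in the timeline have no effect on the limitation period under the stated rules.
Sandoval filed on 22 October 2021, before the 15 November 2021 deadline, so the action is timely.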